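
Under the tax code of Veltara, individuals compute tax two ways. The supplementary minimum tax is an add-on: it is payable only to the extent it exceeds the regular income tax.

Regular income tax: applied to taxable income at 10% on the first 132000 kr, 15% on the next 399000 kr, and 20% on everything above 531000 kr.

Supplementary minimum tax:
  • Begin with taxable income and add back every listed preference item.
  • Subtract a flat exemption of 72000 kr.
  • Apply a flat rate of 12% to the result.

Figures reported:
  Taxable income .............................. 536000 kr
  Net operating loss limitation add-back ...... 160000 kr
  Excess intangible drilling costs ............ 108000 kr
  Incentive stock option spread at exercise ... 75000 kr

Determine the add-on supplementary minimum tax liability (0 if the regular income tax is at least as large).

22790 kr

Regular income tax:
  132000 kr × 10% = 13200 kr
  399000 kr × 15% = 59850 kr
  5000 kr × 20% = 1000 kr
  → 74050 kr

Supplementary minimum tax:
  Adjusted income: 536000 kr + 160000 kr + 108000 kr + 75000 kr = 879000 kr
  Less exemption 72000 kr → base 807000 kr
  807000 kr × 12% = 96840 kr

Excess of supplementary minimum tax over regular income tax: 96840 kr − 74050 kr = 22790 kr.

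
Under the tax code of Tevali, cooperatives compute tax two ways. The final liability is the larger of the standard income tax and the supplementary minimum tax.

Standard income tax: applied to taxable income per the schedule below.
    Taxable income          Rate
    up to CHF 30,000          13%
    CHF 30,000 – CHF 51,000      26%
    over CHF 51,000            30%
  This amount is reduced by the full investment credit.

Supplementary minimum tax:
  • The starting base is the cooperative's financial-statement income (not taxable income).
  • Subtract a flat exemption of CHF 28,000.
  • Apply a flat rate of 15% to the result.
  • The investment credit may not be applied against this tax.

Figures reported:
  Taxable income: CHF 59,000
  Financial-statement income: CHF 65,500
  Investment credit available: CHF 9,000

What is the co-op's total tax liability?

Standard income tax:
  CHF 30,000 × 13% = CHF 3,900
  CHF 21,000 × 26% = CHF 5,460
  CHF 8,000 × 30% = CHF 2,400
  → CHF 11,760
  Less investment credit CHF 9,000 → CHF 2,760

Supplementary minimum tax:
  Base (financial-statement income): CHF 65,500
  Less exemption CHF 28,000 → base CHF 37,500
  CHF 37,500 × 15% = CHF 5,625

CHF 5,625 > CHF 2,760, so the supplementary minimum tax is the binding amount.

CHF 5,625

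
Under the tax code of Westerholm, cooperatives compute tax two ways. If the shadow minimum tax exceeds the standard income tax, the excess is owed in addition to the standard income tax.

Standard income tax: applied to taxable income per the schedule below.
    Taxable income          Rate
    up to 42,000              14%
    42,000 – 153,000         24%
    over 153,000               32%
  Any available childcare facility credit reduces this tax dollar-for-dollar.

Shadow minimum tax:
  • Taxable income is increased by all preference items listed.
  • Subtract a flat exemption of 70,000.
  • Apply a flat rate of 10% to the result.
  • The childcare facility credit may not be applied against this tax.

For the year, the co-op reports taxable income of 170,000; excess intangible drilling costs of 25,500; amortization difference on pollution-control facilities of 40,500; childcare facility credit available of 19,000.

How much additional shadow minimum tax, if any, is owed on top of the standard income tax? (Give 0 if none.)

0

Standard income tax:
  42,000 × 14% = 5,880
  111,000 × 24% = 26,640
  17,000 × 32% = 5,440
  → 37,960
  Less childcare facility credit 19,000 → 18,960

Shadow minimum tax:
  Adjusted income: 170,000 + 25,500 + 40,500 = 236,000
  Less exemption 70,000 → base 166,000
  166,000 × 10% = 16,600

16,600 ≤ 18,960, so no add-on is due.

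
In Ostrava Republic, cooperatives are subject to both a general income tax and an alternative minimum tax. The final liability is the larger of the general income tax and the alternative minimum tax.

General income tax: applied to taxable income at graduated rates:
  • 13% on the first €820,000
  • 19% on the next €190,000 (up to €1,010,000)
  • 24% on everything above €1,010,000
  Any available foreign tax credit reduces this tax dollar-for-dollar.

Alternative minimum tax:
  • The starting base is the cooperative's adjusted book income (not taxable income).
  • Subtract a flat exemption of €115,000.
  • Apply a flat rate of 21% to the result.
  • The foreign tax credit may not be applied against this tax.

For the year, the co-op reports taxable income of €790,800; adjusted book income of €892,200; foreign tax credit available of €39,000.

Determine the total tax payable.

General income tax:
  €790,800 × 13% = €102,804
  Less foreign tax credit €39,000 → €63,804

Alternative minimum tax:
  Base (adjusted book income): €892,200
  Less exemption €115,000 → base €777,200
  €777,200 × 21% = €163,212

€163,212 > €63,804, so the alternative minimum tax is the binding amount.

€163,212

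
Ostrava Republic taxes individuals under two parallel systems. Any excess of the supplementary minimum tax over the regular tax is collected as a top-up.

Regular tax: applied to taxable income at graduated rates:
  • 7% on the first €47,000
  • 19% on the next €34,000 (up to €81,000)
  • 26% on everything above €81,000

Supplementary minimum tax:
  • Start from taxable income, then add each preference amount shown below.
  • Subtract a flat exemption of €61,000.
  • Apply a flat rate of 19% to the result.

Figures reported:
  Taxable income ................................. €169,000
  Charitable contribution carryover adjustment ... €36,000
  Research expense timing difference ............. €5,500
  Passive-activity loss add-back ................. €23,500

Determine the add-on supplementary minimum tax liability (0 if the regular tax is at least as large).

Regular tax:
  €47,000 × 7% = €3,290
  €34,000 × 19% = €6,460
  €88,000 × 26% = €22,880
  → €32,630

Supplementary minimum tax:
  Adjusted income: €169,000 + €36,000 + €5,500 + €23,500 = €234,000
  Less exemption €61,000 → base €173,000
  €173,000 × 19% = €32,870

Excess of supplementary minimum tax over regular tax: €32,870 − €32,630 = €240.

€240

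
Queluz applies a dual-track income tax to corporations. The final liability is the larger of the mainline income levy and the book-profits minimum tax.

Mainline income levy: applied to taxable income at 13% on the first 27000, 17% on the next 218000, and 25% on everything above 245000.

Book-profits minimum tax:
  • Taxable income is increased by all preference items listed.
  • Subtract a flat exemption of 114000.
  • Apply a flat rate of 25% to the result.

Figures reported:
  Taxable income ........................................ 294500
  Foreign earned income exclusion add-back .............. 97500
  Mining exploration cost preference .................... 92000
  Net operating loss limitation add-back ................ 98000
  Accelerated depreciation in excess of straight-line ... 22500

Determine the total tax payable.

Mainline income levy:
  27000 × 13% = 3510
  218000 × 17% = 37060
  49500 × 25% = 12375
  → 52945

Book-profits minimum tax:
  Adjusted income: 294500 + 97500 + 92000 + 98000 + 22500 = 604500
  Less exemption 114000 → base 490500
  490500 × 25% = 122625

122625 > 52945, so the book-profits minimum tax is the binding amount.

122625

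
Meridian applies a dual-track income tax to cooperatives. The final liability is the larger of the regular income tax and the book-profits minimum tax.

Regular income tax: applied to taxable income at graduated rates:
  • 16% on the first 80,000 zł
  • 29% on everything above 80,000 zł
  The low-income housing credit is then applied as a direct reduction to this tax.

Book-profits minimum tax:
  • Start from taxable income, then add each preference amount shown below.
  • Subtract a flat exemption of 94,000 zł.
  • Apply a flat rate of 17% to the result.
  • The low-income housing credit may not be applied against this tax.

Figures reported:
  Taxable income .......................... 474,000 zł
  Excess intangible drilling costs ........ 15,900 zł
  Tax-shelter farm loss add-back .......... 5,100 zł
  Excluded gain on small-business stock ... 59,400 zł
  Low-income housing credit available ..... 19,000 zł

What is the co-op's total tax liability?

108,060 zł

Book-profits minimum tax:
  Adjusted income: 474,000 zł + 15,900 zł + 5,100 zł + 59,400 zł = 554,400 zł
  Less exemption 94,000 zł → base 460,400 zł
  460,400 zł × 17% = 78,268 zł

Regular income tax:
  80,000 zł × 16% = 12,800 zł
  394,000 zł × 29% = 114,260 zł
  → 127,060 zł
  Less low-income housing credit 19,000 zł → 108,060 zł

108,060 zł > 78,268 zł, so the regular income tax governs.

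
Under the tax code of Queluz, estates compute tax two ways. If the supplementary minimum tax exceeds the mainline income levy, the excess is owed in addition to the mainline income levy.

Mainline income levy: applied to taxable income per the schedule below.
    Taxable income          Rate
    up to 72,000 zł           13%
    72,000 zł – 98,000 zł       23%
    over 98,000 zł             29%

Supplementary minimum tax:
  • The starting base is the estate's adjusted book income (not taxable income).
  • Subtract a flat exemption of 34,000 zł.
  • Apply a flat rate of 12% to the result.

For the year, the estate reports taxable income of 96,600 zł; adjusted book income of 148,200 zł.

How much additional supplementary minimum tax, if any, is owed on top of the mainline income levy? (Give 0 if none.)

0 zł

Mainline income levy:
  72,000 zł × 13% = 9,360 zł
  24,600 zł × 23% = 5,658 zł
  → 15,018 zł

Supplementary minimum tax:
  Base (adjusted book income): 148,200 zł
  Less exemption 34,000 zł → base 114,200 zł
  114,200 zł × 12% = 13,704 zł

13,704 zł ≤ 15,018 zł, so no add-on is due.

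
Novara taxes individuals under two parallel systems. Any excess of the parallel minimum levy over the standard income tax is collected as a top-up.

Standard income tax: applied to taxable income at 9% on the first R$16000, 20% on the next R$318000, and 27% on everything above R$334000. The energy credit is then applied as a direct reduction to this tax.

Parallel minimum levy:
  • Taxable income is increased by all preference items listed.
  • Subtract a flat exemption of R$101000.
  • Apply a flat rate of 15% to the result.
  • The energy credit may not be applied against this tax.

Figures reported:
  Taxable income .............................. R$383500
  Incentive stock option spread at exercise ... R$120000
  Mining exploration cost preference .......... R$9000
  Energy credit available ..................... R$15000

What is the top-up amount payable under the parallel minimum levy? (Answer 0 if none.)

R$0

Parallel minimum levy:
  Adjusted income: R$383500 + R$120000 + R$9000 = R$512500
  Less exemption R$101000 → base R$411500
  R$411500 × 15% = R$61725

Standard income tax:
  R$16000 × 9% = R$1440
  R$318000 × 20% = R$63600
  R$49500 × 27% = R$13365
  → R$78405
  Less energy credit R$15000 → R$63405

R$61725 ≤ R$63405, so no add-on is due.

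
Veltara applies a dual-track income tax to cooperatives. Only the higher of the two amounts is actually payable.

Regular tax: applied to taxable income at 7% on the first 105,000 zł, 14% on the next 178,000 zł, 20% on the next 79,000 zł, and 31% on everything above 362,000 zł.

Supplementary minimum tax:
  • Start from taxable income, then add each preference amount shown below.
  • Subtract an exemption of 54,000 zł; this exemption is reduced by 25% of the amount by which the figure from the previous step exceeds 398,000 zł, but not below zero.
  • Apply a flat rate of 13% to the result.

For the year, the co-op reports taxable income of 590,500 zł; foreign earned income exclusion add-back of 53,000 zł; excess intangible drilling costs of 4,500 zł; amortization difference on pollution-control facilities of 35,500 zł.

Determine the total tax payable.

118,905 zł

Supplementary minimum tax:
  Adjusted income: 590,500 zł + 53,000 zł + 4,500 zł + 35,500 zł = 683,500 zł
  Exemption: 25% × (683,500 zł − 398,000 zł) = 71,375 zł ≥ 54,000 zł, so the exemption is fully phased out
  Base: 683,500 zł − 0 zł = 683,500 zł
  683,500 zł × 13% = 88,855 zł

Regular tax:
  105,000 zł × 7% = 7,350 zł
  178,000 zł × 14% = 24,920 zł
  79,000 zł × 20% = 15,800 zł
  228,500 zł × 31% = 70,835 zł
  → 118,905 zł

118,905 zł > 88,855 zł, so the regular tax governs.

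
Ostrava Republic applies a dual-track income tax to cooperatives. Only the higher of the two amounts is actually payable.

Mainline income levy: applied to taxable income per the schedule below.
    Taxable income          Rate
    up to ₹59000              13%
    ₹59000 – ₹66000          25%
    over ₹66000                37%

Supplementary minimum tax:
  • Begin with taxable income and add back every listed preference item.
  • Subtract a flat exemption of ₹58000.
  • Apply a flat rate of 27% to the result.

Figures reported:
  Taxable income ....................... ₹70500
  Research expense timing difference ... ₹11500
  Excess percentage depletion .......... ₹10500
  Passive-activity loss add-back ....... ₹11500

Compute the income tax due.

Mainline income levy:
  ₹59000 × 13% = ₹7670
  ₹7000 × 25% = ₹1750
  ₹4500 × 37% = ₹1665
  → ₹11085

Supplementary minimum tax:
  Adjusted income: ₹70500 + ₹11500 + ₹10500 + ₹11500 = ₹104000
  Less exemption ₹58000 → base ₹46000
  ₹46000 × 27% = ₹12420

₹12420 > ₹11085, so the supplementary minimum tax is the binding amount.

₹12420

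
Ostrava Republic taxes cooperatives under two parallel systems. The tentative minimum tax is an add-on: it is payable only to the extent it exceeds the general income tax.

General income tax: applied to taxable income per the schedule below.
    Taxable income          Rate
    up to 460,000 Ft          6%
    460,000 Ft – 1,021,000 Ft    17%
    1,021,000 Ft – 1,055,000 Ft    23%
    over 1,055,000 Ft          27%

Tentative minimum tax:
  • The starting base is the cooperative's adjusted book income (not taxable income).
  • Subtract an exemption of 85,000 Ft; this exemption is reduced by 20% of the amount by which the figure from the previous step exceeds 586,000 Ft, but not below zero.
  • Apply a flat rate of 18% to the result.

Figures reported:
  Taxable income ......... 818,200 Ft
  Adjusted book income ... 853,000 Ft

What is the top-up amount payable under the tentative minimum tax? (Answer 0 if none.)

General income tax:
  460,000 Ft × 6% = 27,600 Ft
  358,200 Ft × 17% = 60,894 Ft
  → 88,494 Ft

Tentative minimum tax:
  Base (adjusted book income): 853,000 Ft
  Exemption: 85,000 Ft − 20% × (853,000 Ft − 586,000 Ft) = 85,000 Ft − 53,400 Ft = 31,600 Ft
  Base: 853,000 Ft − 31,600 Ft = 821,400 Ft
  821,400 Ft × 18% = 147,852 Ft

Excess of tentative minimum tax over general income tax: 147,852 Ft − 88,494 Ft = 59,358 Ft.

59,358 Ft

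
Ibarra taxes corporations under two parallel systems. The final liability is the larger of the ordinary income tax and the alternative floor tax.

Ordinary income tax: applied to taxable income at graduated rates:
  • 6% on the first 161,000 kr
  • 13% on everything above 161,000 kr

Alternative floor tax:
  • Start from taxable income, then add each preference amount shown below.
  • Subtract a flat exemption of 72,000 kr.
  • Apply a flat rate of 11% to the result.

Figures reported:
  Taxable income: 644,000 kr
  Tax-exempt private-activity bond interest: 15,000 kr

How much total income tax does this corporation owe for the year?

72,450 kr

Alternative floor tax:
  Adjusted income: 644,000 kr + 15,000 kr = 659,000 kr
  Less exemption 72,000 kr → base 587,000 kr
  587,000 kr × 11% = 64,570 kr

Ordinary income tax:
  161,000 kr × 6% = 9,660 kr
  483,000 kr × 13% = 62,790 kr
  → 72,450 kr

72,450 kr > 64,570 kr, so the ordinary income tax governs.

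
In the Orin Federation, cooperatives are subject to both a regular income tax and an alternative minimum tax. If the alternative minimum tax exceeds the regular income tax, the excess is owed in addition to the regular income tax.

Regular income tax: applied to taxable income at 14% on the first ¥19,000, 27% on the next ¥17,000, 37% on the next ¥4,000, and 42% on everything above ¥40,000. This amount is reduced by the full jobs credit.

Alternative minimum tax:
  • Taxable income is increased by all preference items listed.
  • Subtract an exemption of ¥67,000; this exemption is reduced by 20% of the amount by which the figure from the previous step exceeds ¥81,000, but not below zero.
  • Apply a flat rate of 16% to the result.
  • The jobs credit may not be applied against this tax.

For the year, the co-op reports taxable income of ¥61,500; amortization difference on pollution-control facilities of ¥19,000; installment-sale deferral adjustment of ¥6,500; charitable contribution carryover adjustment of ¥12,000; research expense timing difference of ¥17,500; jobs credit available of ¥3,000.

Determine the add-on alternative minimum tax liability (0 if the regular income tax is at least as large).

Alternative minimum tax:
  Adjusted income: ¥61,500 + ¥19,000 + ¥6,500 + ¥12,000 + ¥17,500 = ¥116,500
  Exemption: ¥67,000 − 20% × (¥116,500 − ¥81,000) = ¥67,000 − ¥7,100 = ¥59,900
  Base: ¥116,500 − ¥59,900 = ¥56,600
  ¥56,600 × 16% = ¥9,056

Regular income tax:
  ¥19,000 × 14% = ¥2,660
  ¥17,000 × 27% = ¥4,590
  ¥4,000 × 37% = ¥1,480
  ¥21,500 × 42% = ¥9,030
  → ¥17,760
  Less jobs credit ¥3,000 → ¥14,760

¥9,056 ≤ ¥14,760, so no add-on is due.

¥0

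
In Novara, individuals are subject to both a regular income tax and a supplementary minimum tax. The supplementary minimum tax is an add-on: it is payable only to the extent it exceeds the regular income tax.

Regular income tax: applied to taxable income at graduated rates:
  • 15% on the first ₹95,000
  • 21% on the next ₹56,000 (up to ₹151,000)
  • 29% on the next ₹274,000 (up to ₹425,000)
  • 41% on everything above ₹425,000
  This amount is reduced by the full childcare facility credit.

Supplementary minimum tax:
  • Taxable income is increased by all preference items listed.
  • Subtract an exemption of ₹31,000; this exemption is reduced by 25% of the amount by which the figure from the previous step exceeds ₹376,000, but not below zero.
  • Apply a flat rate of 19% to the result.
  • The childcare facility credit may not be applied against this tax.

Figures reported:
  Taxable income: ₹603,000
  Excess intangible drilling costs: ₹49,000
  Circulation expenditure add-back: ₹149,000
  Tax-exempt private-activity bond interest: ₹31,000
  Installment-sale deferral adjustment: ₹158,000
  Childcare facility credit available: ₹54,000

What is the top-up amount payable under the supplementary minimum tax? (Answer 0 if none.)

₹63,650

Supplementary minimum tax:
  Adjusted income: ₹603,000 + ₹49,000 + ₹149,000 + ₹31,000 + ₹158,000 = ₹990,000
  Exemption: 25% × (₹990,000 − ₹376,000) = ₹153,500 ≥ ₹31,000, so the exemption is fully phased out
  Base: ₹990,000 − ₹0 = ₹990,000
  ₹990,000 × 19% = ₹188,100

Regular income tax:
  ₹95,000 × 15% = ₹14,250
  ₹56,000 × 21% = ₹11,760
  ₹274,000 × 29% = ₹79,460
  ₹178,000 × 41% = ₹72,980
  → ₹178,450
  Less childcare facility credit ₹54,000 → ₹124,450

Excess of supplementary minimum tax over regular income tax: ₹188,100 − ₹124,450 = ₹63,650.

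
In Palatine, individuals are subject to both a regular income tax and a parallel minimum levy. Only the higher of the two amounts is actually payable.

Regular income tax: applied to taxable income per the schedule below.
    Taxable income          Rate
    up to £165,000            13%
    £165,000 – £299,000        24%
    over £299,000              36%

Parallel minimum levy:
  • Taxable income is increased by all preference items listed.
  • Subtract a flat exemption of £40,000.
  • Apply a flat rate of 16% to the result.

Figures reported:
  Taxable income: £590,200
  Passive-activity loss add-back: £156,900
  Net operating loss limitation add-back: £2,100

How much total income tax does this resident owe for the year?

£158,442

Parallel minimum levy:
  Adjusted income: £590,200 + £156,900 + £2,100 = £749,200
  Less exemption £40,000 → base £709,200
  £709,200 × 16% = £113,472

Regular income tax:
  £165,000 × 13% = £21,450
  £134,000 × 24% = £32,160
  £291,200 × 36% = £104,832
  → £158,442

£158,442 > £113,472, so the regular income tax governs.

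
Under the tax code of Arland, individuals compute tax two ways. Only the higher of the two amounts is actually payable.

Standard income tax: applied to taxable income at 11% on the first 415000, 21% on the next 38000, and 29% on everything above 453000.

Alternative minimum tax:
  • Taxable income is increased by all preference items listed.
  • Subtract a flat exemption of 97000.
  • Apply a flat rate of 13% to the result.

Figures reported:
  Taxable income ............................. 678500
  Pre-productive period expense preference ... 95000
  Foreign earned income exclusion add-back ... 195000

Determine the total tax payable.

Standard income tax:
  415000 × 11% = 45650
  38000 × 21% = 7980
  225500 × 29% = 65395
  → 119025

Alternative minimum tax:
  Adjusted income: 678500 + 95000 + 195000 = 968500
  Less exemption 97000 → base 871500
  871500 × 13% = 113295

119025 > 113295, so the standard income tax governs.

119025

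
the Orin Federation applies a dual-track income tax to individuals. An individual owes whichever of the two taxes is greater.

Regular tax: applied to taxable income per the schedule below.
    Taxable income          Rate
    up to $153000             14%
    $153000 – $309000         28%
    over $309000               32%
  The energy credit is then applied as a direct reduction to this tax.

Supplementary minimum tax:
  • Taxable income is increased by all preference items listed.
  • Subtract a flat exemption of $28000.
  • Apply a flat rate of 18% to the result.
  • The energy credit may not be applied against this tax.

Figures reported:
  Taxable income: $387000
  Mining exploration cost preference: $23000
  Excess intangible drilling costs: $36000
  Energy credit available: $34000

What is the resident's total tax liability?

Supplementary minimum tax:
  Adjusted income: $387000 + $23000 + $36000 = $446000
  Less exemption $28000 → base $418000
  $418000 × 18% = $75240

Regular tax:
  $153000 × 14% = $21420
  $156000 × 28% = $43680
  $78000 × 32% = $24960
  → $90060
  Less energy credit $34000 → $56060

$75240 > $56060, so the supplementary minimum tax is the binding amount.

$75240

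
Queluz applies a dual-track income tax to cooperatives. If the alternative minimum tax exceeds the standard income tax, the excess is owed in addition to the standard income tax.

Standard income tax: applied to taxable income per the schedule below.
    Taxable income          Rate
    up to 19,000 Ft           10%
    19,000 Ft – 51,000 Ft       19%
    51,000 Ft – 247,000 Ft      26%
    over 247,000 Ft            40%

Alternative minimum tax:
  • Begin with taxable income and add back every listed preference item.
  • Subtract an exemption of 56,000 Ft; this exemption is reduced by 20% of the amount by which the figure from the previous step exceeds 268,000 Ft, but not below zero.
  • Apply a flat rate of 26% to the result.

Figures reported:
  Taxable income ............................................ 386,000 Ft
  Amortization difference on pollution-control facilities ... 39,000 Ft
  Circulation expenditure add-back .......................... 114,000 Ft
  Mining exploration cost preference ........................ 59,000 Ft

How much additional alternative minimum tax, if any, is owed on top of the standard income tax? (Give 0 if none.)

40,940 Ft

Alternative minimum tax:
  Adjusted income: 386,000 Ft + 39,000 Ft + 114,000 Ft + 59,000 Ft = 598,000 Ft
  Exemption: 20% × (598,000 Ft − 268,000 Ft) = 66,000 Ft ≥ 56,000 Ft, so the exemption is fully phased out
  Base: 598,000 Ft − 0 Ft = 598,000 Ft
  598,000 Ft × 26% = 155,480 Ft

Standard income tax:
  19,000 Ft × 10% = 1,900 Ft
  32,000 Ft × 19% = 6,080 Ft
  196,000 Ft × 26% = 50,960 Ft
  139,000 Ft × 40% = 55,600 Ft
  → 114,540 Ft

Excess of alternative minimum tax over standard income tax: 155,480 Ft − 114,540 Ft = 40,940 Ft.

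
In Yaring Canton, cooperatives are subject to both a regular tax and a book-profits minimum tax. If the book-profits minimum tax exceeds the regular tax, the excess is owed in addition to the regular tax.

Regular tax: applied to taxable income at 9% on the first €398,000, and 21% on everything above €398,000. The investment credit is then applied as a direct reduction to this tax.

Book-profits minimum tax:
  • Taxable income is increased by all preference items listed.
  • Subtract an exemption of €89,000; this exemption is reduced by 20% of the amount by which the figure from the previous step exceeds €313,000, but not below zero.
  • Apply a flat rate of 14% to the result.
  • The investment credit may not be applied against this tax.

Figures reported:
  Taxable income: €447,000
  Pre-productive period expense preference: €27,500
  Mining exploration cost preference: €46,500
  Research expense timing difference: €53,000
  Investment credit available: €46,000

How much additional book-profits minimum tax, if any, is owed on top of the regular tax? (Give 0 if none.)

Regular tax:
  €398,000 × 9% = €35,820
  €49,000 × 21% = €10,290
  → €46,110
  Less investment credit €46,000 → €110

Book-profits minimum tax:
  Adjusted income: €447,000 + €27,500 + €46,500 + €53,000 = €574,000
  Exemption: €89,000 − 20% × (€574,000 − €313,000) = €89,000 − €52,200 = €36,800
  Base: €574,000 − €36,800 = €537,200
  €537,200 × 14% = €75,208

Excess of book-profits minimum tax over regular tax: €75,208 − €110 = €75,098.

€75,098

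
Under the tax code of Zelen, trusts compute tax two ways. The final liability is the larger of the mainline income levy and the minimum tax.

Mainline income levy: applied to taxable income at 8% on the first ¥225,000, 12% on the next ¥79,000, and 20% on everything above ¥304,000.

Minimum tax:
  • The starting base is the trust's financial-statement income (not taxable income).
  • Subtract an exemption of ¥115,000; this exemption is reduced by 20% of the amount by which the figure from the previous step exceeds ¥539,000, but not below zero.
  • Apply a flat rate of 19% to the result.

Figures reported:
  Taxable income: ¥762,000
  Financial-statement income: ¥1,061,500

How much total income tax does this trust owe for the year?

Minimum tax:
  Base (financial-statement income): ¥1,061,500
  Exemption: ¥115,000 − 20% × (¥1,061,500 − ¥539,000) = ¥115,000 − ¥104,500 = ¥10,500
  Base: ¥1,061,500 − ¥10,500 = ¥1,051,000
  ¥1,051,000 × 19% = ¥199,690

Mainline income levy:
  ¥225,000 × 8% = ¥18,000
  ¥79,000 × 12% = ¥9,480
  ¥458,000 × 20% = ¥91,600
  → ¥119,080

¥199,690 > ¥119,080, so the minimum tax is the binding amount.

¥199,690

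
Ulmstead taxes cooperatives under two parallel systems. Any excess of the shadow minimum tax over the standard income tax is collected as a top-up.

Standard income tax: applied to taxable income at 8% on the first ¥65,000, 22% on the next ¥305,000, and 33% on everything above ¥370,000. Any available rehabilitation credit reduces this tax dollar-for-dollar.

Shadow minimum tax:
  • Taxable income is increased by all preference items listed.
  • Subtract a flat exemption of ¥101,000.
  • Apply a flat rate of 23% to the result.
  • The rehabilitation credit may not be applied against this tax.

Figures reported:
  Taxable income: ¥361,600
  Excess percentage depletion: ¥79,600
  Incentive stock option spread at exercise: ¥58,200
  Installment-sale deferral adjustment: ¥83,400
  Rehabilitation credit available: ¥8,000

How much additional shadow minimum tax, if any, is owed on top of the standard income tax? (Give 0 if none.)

¥48,362

Shadow minimum tax:
  Adjusted income: ¥361,600 + ¥79,600 + ¥58,200 + ¥83,400 = ¥582,800
  Less exemption ¥101,000 → base ¥481,800
  ¥481,800 × 23% = ¥110,814

Standard income tax:
  ¥65,000 × 8% = ¥5,200
  ¥296,600 × 22% = ¥65,252
  → ¥70,452
  Less rehabilitation credit ¥8,000 → ¥62,452

Excess of shadow minimum tax over standard income tax: ¥110,814 − ¥62,452 = ¥48,362.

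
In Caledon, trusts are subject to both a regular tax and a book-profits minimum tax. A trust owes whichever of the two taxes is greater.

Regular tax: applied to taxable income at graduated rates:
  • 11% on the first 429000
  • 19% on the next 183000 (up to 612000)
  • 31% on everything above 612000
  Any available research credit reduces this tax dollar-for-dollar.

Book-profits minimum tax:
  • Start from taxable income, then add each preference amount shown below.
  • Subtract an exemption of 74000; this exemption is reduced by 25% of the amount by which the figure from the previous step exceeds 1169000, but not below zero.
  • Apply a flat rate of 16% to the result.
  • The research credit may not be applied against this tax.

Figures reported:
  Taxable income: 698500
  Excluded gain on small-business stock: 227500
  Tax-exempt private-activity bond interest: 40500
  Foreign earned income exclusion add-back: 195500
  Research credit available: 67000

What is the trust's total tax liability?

Regular tax:
  429000 × 11% = 47190
  183000 × 19% = 34770
  86500 × 31% = 26815
  → 108775
  Less research credit 67000 → 41775

Book-profits minimum tax:
  Adjusted income: 698500 + 227500 + 40500 + 195500 = 1162000
  Exemption: 1162000 ≤ 1169000, so full 74000 applies
  Base: 1162000 − 74000 = 1088000
  1088000 × 16% = 174080

174080 > 41775, so the book-profits minimum tax is the binding amount.

174080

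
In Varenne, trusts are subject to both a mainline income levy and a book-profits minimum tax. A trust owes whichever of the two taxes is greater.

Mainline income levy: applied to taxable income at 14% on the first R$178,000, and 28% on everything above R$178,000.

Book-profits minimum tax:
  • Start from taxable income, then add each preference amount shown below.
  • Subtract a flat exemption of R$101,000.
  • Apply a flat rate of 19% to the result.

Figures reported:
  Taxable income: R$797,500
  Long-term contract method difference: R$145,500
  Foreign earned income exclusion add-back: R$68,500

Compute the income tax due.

Mainline income levy:
  R$178,000 × 14% = R$24,920
  R$619,500 × 28% = R$173,460
  → R$198,380

Book-profits minimum tax:
  Adjusted income: R$797,500 + R$145,500 + R$68,500 = R$1,011,500
  Less exemption R$101,000 → base R$910,500
  R$910,500 × 19% = R$172,995

R$198,380 > R$172,995, so the mainline income levy governs.

R$198,380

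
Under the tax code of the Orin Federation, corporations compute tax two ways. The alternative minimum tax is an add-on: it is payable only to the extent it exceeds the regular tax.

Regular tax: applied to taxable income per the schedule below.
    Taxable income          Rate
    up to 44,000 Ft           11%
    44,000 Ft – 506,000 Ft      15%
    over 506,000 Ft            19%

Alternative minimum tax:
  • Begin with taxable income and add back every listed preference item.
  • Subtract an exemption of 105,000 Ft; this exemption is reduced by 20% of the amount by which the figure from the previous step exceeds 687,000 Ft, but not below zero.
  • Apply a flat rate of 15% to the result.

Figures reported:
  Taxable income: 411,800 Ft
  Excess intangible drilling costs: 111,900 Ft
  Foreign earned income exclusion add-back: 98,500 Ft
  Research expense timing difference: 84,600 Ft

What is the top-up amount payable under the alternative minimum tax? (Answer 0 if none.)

Alternative minimum tax:
  Adjusted income: 411,800 Ft + 111,900 Ft + 98,500 Ft + 84,600 Ft = 706,800 Ft
  Exemption: 105,000 Ft − 20% × (706,800 Ft − 687,000 Ft) = 105,000 Ft − 3,960 Ft = 101,040 Ft
  Base: 706,800 Ft − 101,040 Ft = 605,760 Ft
  605,760 Ft × 15% = 90,864 Ft

Regular tax:
  44,000 Ft × 11% = 4,840 Ft
  367,800 Ft × 15% = 55,170 Ft
  → 60,010 Ft

Excess of alternative minimum tax over regular tax: 90,864 Ft − 60,010 Ft = 30,854 Ft.

30,854 Ft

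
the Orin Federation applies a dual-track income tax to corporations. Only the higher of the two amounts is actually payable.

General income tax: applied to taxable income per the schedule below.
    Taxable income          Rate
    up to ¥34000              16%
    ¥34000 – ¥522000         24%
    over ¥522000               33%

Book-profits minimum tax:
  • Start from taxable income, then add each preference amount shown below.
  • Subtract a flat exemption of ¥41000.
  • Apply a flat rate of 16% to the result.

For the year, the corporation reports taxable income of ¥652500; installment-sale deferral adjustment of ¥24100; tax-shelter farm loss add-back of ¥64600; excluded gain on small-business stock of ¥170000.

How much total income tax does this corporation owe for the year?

¥165625

Book-profits minimum tax:
  Adjusted income: ¥652500 + ¥24100 + ¥64600 + ¥170000 = ¥911200
  Less exemption ¥41000 → base ¥870200
  ¥870200 × 16% = ¥139232

General income tax:
  ¥34000 × 16% = ¥5440
  ¥488000 × 24% = ¥117120
  ¥130500 × 33% = ¥43065
  → ¥165625

¥165625 > ¥139232, so the general income tax governs.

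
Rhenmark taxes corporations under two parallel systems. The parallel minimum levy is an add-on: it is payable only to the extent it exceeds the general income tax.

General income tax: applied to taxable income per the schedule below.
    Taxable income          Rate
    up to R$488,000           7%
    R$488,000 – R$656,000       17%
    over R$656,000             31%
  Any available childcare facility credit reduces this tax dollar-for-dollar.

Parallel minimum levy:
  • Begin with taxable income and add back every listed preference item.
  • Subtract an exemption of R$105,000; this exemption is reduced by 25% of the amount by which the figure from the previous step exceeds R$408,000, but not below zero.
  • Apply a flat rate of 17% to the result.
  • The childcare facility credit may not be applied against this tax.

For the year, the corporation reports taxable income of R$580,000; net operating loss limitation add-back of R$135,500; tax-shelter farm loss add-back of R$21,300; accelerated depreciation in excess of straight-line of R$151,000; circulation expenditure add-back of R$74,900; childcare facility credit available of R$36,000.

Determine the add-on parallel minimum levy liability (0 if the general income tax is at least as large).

Parallel minimum levy:
  Adjusted income: R$580,000 + R$135,500 + R$21,300 + R$151,000 + R$74,900 = R$962,700
  Exemption: 25% × (R$962,700 − R$408,000) = R$138,675 ≥ R$105,000, so the exemption is fully phased out
  Base: R$962,700 − R$0 = R$962,700
  R$962,700 × 17% = R$163,659

General income tax:
  R$488,000 × 7% = R$34,160
  R$92,000 × 17% = R$15,640
  → R$49,800
  Less childcare facility credit R$36,000 → R$13,800

Excess of parallel minimum levy over general income tax: R$163,659 − R$13,800 = R$149,859.

R$149,859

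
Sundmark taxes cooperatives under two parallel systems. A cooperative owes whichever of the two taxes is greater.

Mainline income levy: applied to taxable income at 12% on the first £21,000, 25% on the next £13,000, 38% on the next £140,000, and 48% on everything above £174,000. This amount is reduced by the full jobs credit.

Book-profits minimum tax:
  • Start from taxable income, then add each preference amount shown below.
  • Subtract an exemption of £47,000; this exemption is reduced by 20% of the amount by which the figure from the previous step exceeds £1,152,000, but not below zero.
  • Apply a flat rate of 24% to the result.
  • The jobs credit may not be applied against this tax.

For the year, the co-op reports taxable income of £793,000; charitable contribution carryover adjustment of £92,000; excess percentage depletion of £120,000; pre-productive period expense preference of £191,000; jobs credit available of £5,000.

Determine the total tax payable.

Mainline income levy:
  £21,000 × 12% = £2,520
  £13,000 × 25% = £3,250
  £140,000 × 38% = £53,200
  £619,000 × 48% = £297,120
  → £356,090
  Less jobs credit £5,000 → £351,090

Book-profits minimum tax:
  Adjusted income: £793,000 + £92,000 + £120,000 + £191,000 = £1,196,000
  Exemption: £47,000 − 20% × (£1,196,000 − £1,152,000) = £47,000 − £8,800 = £38,200
  Base: £1,196,000 − £38,200 = £1,157,800
  £1,157,800 × 24% = £277,872

£351,090 > £277,872, so the mainline income levy governs.

£351,090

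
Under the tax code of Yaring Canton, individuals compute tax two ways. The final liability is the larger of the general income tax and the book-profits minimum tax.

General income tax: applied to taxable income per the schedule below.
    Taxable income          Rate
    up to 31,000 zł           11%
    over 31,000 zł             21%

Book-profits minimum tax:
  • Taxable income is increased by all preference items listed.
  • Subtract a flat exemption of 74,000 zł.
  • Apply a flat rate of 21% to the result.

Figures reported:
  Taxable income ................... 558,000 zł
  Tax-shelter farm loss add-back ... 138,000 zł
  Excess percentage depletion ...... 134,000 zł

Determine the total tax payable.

158,760 zł

General income tax:
  31,000 zł × 11% = 3,410 zł
  527,000 zł × 21% = 110,670 zł
  → 114,080 zł

Book-profits minimum tax:
  Adjusted income: 558,000 zł + 138,000 zł + 134,000 zł = 830,000 zł
  Less exemption 74,000 zł → base 756,000 zł
  756,000 zł × 21% = 158,760 zł

158,760 zł > 114,080 zł, so the book-profits minimum tax is the binding amount.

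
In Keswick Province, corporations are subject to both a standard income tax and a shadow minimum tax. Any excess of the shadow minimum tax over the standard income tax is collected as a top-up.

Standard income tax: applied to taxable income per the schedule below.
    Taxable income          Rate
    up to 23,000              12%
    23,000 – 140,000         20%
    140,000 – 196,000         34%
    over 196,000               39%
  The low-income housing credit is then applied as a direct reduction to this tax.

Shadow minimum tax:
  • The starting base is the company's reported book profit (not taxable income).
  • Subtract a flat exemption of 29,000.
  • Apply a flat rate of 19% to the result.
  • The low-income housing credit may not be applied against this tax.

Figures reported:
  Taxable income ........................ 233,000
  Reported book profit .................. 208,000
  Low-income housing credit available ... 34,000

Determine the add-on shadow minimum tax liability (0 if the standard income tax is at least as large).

8,380

Shadow minimum tax:
  Base (reported book profit): 208,000
  Less exemption 29,000 → base 179,000
  179,000 × 19% = 34,010

Standard income tax:
  23,000 × 12% = 2,760
  117,000 × 20% = 23,400
  56,000 × 34% = 19,040
  37,000 × 39% = 14,430
  → 59,630
  Less low-income housing credit 34,000 → 25,630

Excess of shadow minimum tax over standard income tax: 34,010 − 25,630 = 8,380.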